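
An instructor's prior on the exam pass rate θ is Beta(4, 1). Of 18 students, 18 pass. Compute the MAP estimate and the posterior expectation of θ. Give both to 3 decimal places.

MAP = 1.000, posterior mean = 0.957

Posterior: Beta(4+18, 1+0) = Beta(22, 1).
Since β = 1 ≤ 1 and α > 1, the Beta density is monotone increasing on [0,1]; the mode is at 1.
Mean = 22/(22+1) = 0.957.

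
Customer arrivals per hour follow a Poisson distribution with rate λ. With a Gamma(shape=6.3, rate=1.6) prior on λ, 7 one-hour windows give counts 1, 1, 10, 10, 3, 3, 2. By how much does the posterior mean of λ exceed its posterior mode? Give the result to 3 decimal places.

0.116

Σ counts = 30. Posterior: Gamma(shape = 6.3+30 = 36.3, rate = 1.6+7 = 8.6).
Mode = (α−1)/β = 35.3/8.6 = 4.105.
Mean = α/β = 36.3/8.6 = 4.221.
Difference = 4.221 − 4.105 = 0.116.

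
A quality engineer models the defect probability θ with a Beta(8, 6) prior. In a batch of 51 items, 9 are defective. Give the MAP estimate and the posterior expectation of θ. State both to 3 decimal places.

MAP: 0.254. Posterior mean: 0.262.

Posterior: Beta(8+9, 6+42) = Beta(17, 48).
Mode = (17−1)/(17+48−2) = 16/63 = 0.254.
Mean = 17/(17+48) = 17/65 = 0.262.
The mean is pulled above the mode by the posterior's right skew.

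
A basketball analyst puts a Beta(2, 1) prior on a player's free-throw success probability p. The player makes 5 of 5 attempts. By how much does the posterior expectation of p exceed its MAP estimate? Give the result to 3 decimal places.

-0.125

Posterior: Beta(2+5, 1+0) = Beta(7, 1).
Since β = 1 ≤ 1 and α > 1, the Beta density is monotone increasing on [0,1]; the mode is at 1.
Mean = 7/(7+1) = 0.875.
Difference = 0.875 − 1.000 = -0.125.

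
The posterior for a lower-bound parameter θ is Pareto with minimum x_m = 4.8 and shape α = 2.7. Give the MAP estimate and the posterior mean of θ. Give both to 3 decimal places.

MAP: 4.800. Posterior mean: 7.624.

The Pareto density is strictly decreasing on [x_m, ∞), so the mode is x_m = 4.800.
Mean = α·x_m/(α−1) = 2.7·4.8/1.7 = 7.624.
Right-skewed posterior ⇒ mode < mean.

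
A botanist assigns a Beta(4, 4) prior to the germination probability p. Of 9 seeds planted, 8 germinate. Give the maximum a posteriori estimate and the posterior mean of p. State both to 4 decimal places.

Posterior: Beta(4+8, 4+1) = Beta(12, 5).
Mode = (12−1)/(12+5−2) = 11/15 = 0.7333.
Mean = 12/(12+5) = 12/17 = 0.7059.
Left-skewed posterior ⇒ mean < mode.

MAP = 0.7333, posterior mean = 0.7059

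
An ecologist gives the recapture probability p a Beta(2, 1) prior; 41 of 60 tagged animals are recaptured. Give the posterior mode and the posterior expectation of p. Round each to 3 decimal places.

p_MAP = 0.689, E[p|data] = 0.683

Posterior: Beta(2+41, 1+19) = Beta(43, 20).
Mode = (43−1)/(43+20−2) = 42/61 = 0.689.
Mean = 43/(43+20) = 43/63 = 0.683.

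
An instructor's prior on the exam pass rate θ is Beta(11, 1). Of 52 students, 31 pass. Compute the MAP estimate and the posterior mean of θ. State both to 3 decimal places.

MAP: 0.661. Posterior mean: 0.656.

Posterior: Beta(11+31, 1+21) = Beta(42, 22).
Mode = (42−1)/(42+22−2) = 41/62 = 0.661.
Mean = 42/(42+22) = 42/64 = 0.656.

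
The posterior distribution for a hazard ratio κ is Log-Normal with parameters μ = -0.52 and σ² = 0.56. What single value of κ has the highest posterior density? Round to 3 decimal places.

Mode = exp(μ − σ²) = exp(-1.08) = 0.340.
Mean = exp(μ + σ²/2) = exp(-0.240) = 0.787.
This is the posterior mode — the MAP estimate.

0.340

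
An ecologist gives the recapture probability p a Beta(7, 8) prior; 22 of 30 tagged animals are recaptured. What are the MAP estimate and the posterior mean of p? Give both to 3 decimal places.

p_MAP = 0.651, E[p|data] = 0.644

Posterior: Beta(7+22, 8+8) = Beta(29, 16).
Mode = (29−1)/(29+16−2) = 28/43 = 0.651.
Mean = 29/(29+16) = 29/45 = 0.644.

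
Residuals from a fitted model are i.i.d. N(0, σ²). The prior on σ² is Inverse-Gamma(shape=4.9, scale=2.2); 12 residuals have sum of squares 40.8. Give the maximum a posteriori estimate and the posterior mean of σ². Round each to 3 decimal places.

MAP: 1.899. Posterior mean: 2.283.

Posterior: Inverse-Gamma(shape = 4.9+12/2 = 10.9, scale = 2.2+40.8/2 = 22.6).
Mode = β/(α+1) = 22.6/11.9 = 1.899.
Mean = β/(α−1) = 22.6/9.9 = 2.283.
The posterior is right-skewed, so the mean exceeds the mode.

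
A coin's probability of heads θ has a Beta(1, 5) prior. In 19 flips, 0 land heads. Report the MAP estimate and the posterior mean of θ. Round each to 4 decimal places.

MAP = 0.0000, posterior mean = 0.0400

Posterior: Beta(1+0, 5+19) = Beta(1, 24).
Since α = 1 ≤ 1 and β > 1, the Beta density is monotone decreasing on [0,1]; the mode is at 0.
Mean = 1/(1+24) = 0.0400.
The posterior is right-skewed, so the mean exceeds the mode.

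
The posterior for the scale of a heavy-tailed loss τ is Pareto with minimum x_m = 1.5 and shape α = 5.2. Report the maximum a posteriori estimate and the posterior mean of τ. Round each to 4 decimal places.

The Pareto density is strictly decreasing on [x_m, ∞), so the mode is x_m = 1.5000.
Mean = α·x_m/(α−1) = 5.2·1.5/4.2 = 1.8571.

MAP = 1.5000, posterior mean = 1.8571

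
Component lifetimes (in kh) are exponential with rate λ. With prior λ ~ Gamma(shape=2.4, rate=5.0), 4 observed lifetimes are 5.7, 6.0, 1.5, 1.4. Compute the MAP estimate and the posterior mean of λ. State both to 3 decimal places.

Σ times = 14.6. Posterior: Gamma(shape = 2.4+4 = 6.4, rate = 5.0+14.6 = 19.6).
Mode = (α−1)/β = 5.4/19.6 = 0.276.
Mean = α/β = 6.4/19.6 = 0.327.

MAP = 0.276, posterior mean = 0.327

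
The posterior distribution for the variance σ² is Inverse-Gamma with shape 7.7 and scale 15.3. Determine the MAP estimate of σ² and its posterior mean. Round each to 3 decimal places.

MAP: 1.759. Posterior mean: 2.284.

Mode = β/(α+1) = 15.3/8.7 = 1.759.
Mean = β/(α−1) = 15.3/6.7 = 2.284.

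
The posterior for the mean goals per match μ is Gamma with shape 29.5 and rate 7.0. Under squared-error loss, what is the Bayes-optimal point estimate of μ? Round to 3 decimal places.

Mode = (α−1)/β = 28.5/7.0 = 4.071.
Mean = α/β = 29.5/7.0 = 4.214.
Squared-error loss ⇒ the optimal estimator is the posterior mean.

4.214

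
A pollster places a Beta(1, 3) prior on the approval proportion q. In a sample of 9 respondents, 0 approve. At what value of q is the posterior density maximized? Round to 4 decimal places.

Posterior: Beta(1+0, 3+9) = Beta(1, 12).
Since α = 1 ≤ 1 and β > 1, the Beta density is monotone decreasing on [0,1]; the mode is at 0.
Mean = 1/(1+12) = 0.0769.
This is the posterior mode — the MAP estimate.

0.0000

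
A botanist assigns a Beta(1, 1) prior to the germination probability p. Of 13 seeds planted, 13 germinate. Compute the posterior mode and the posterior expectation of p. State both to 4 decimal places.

MAP = 1.0000; posterior mean = 0.9333

Posterior: Beta(1+13, 1+0) = Beta(14, 1).
Since β = 1 ≤ 1 and α > 1, the Beta density is monotone increasing on [0,1]; the mode is at 1.
Mean = 14/(14+1) = 0.9333.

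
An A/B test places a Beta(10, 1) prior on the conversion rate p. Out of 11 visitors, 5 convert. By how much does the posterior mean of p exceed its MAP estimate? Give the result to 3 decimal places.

-0.018

Posterior: Beta(10+5, 1+6) = Beta(15, 7).
Mode = (15−1)/(15+7−2) = 14/20 = 0.700.
Mean = 15/(15+7) = 15/22 = 0.682.
Difference = 0.682 − 0.700 = -0.018.
The mean is pulled below the mode by the posterior's left skew.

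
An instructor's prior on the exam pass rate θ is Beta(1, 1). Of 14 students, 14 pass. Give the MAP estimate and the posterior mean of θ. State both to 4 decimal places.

MAP: 1.0000. Posterior mean: 0.9375.

Posterior: Beta(1+14, 1+0) = Beta(15, 1).
Since β = 1 ≤ 1 and α > 1, the Beta density is monotone increasing on [0,1]; the mode is at 1.
Mean = 15/(15+1) = 0.9375.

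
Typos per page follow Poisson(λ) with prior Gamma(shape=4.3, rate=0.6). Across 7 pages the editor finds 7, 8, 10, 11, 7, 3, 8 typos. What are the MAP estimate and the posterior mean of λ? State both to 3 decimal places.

MAP = 7.539; posterior mean = 7.671

Σ counts = 54. Posterior: Gamma(shape = 4.3+54 = 58.3, rate = 0.6+7 = 7.6).
Mode = (α−1)/β = 57.3/7.6 = 7.539.
Mean = α/β = 58.3/7.6 = 7.671.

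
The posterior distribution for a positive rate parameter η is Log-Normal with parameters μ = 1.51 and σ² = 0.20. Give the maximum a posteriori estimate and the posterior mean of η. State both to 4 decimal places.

MAP = 3.7062; posterior mean = 5.0028

Mode = exp(μ − σ²) = exp(1.31) = 3.7062.
Mean = exp(μ + σ²/2) = exp(1.610) = 5.0028.
The mean is pulled above the mode by the posterior's right skew.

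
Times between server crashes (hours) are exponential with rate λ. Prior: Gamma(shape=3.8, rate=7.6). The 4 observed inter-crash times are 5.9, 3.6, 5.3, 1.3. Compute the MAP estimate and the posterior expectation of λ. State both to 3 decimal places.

MAP: 0.287. Posterior mean: 0.329.

Σ times = 16.1. Posterior: Gamma(shape = 3.8+4 = 7.8, rate = 7.6+16.1 = 23.7).
Mode = (α−1)/β = 6.8/23.7 = 0.287.
Mean = α/β = 7.8/23.7 = 0.329.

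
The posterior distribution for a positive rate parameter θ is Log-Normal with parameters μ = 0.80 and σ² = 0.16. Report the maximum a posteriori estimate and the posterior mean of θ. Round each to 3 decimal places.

Mode = exp(μ − σ²) = exp(0.64) = 1.896.
Mean = exp(μ + σ²/2) = exp(0.880) = 2.411.

maximum a posteriori estimate = 1.896, posterior mean = 2.411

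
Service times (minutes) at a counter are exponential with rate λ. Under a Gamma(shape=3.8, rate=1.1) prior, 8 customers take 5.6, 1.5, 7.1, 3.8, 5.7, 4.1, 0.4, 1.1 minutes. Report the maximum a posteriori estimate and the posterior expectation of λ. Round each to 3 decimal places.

MAP: 0.355. Posterior mean: 0.388.

Σ times = 29.3. Posterior: Gamma(shape = 3.8+8 = 11.8, rate = 1.1+29.3 = 30.4).
Mode = (α−1)/β = 10.8/30.4 = 0.355.
Mean = α/β = 11.8/30.4 = 0.388.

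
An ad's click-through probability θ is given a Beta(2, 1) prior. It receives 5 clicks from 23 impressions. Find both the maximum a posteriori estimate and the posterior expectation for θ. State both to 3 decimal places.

Posterior: Beta(2+5, 1+18) = Beta(7, 19).
Mode = (7−1)/(7+19−2) = 6/24 = 0.250.
Mean = 7/(7+19) = 7/26 = 0.269.
The mean is pulled above the mode by the posterior's right skew.

MAP = 0.250; posterior mean = 0.269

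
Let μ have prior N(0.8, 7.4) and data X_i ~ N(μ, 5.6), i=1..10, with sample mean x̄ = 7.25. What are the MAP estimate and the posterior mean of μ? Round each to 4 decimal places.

MAP = 6.7962; posterior mean = 6.7962

Posterior for μ is Normal. Precision-weighted mean: (1/7.4·0.8 + 10/5.6·7.25) / (1/7.4 + 10/5.6) = 6.7962.
A Normal posterior is symmetric, so mode = mean.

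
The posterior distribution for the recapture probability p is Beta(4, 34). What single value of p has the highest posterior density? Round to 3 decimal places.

Mode = (4−1)/(4+34−2) = 3/36 = 0.083.
Mean = 4/(4+34) = 4/38 = 0.105.
This is the posterior mode — the MAP estimate.

0.083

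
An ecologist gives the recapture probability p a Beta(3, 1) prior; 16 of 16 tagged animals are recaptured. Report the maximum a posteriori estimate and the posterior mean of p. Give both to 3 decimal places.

maximum a posteriori estimate = 1.000, posterior mean = 0.950

Posterior: Beta(3+16, 1+0) = Beta(19, 1).
Since β = 1 ≤ 1 and α > 1, the Beta density is monotone increasing on [0,1]; the mode is at 1.
Mean = 19/(19+1) = 0.950.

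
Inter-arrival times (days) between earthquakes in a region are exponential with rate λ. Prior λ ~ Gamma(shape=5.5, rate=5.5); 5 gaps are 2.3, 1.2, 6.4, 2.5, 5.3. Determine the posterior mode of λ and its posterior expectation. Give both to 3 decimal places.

MAP = 0.409, posterior mean = 0.453

Σ times = 17.7. Posterior: Gamma(shape = 5.5+5 = 10.5, rate = 5.5+17.7 = 23.2).
Mode = (α−1)/β = 9.5/23.2 = 0.409.
Mean = α/β = 10.5/23.2 = 0.453.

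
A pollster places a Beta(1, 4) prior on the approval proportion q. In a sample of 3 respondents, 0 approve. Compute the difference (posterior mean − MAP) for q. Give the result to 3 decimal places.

0.125

Posterior: Beta(1+0, 4+3) = Beta(1, 7).
Since α = 1 ≤ 1 and β > 1, the Beta density is monotone decreasing on [0,1]; the mode is at 0.
Mean = 1/(1+7) = 0.125.
Difference = 0.125 − 0.000 = 0.125.
The posterior is right-skewed, so the mean exceeds the mode.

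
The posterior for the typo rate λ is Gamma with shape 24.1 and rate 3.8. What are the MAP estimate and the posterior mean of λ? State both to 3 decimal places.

Mode = (α−1)/β = 23.1/3.8 = 6.079.
Mean = α/β = 24.1/3.8 = 6.342.
The mean is pulled above the mode by the posterior's right skew.

MAP: 6.079. Posterior mean: 6.342.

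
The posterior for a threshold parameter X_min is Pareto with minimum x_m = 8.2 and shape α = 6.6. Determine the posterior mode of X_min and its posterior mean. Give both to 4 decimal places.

MAP = 8.2000; posterior mean = 9.6643

The Pareto density is strictly decreasing on [x_m, ∞), so the mode is x_m = 8.2000.
Mean = α·x_m/(α−1) = 6.6·8.2/5.6 = 9.6643.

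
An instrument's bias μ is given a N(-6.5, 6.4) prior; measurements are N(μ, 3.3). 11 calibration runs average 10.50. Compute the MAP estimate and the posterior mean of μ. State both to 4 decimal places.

Posterior for μ is Normal. Precision-weighted mean: (1/6.4·-6.5 + 11/3.3·10.50) / (1/6.4 + 11/3.3) = 9.7388.
A Normal posterior is symmetric, so mode = mean.

MAP = 9.7388; posterior mean = 9.7388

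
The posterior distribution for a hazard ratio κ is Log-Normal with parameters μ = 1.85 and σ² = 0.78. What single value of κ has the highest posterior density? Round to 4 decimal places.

Mode = exp(μ − σ²) = exp(1.07) = 2.9154.
Mean = exp(μ + σ²/2) = exp(2.240) = 9.3933.
This is the posterior mode — the MAP estimate.

2.9154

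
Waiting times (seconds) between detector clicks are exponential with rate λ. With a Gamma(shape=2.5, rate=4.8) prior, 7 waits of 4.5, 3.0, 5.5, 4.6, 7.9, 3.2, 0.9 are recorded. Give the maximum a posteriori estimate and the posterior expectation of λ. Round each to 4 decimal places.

Σ times = 29.6. Posterior: Gamma(shape = 2.5+7 = 9.5, rate = 4.8+29.6 = 34.4).
Mode = (α−1)/β = 8.5/34.4 = 0.2471.
Mean = α/β = 9.5/34.4 = 0.2762.
The posterior is right-skewed, so the mean exceeds the mode.

MAP: 0.2471. Posterior mean: 0.2762.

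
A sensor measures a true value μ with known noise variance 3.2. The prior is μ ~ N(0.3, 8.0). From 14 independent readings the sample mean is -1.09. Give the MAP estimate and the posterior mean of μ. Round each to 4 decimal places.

MAP estimate = -1.0514, posterior mean = -1.0514

Posterior for μ is Normal. Precision-weighted mean: (1/8.0·0.3 + 14/3.2·-1.09) / (1/8.0 + 14/3.2) = -1.0514.
A Normal posterior is symmetric, so mode = mean.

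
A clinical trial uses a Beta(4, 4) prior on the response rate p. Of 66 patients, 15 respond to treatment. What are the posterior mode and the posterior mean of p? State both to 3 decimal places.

MAP: 0.250. Posterior mean: 0.257.

Posterior: Beta(4+15, 4+51) = Beta(19, 55).
Mode = (19−1)/(19+55−2) = 18/72 = 0.250.
Mean = 19/(19+55) = 19/74 = 0.257.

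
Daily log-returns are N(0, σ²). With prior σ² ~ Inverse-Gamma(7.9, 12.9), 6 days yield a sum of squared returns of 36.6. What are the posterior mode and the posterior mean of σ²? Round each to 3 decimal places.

Posterior: Inverse-Gamma(shape = 7.9+6/2 = 10.9, scale = 12.9+36.6/2 = 31.2).
Mode = β/(α+1) = 31.2/11.9 = 2.622.
Mean = β/(α−1) = 31.2/9.9 = 3.152.

MAP = 2.622; posterior mean = 3.152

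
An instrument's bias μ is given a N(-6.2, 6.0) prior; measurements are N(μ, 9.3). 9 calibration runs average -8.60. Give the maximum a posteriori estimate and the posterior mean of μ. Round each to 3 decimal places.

Posterior for μ is Normal. Precision-weighted mean: (1/6.0·-6.2 + 9/9.3·-8.60) / (1/6.0 + 9/9.3) = -8.247.
A Normal posterior is symmetric, so mode = mean.

MAP: -8.247. Posterior mean: -8.247.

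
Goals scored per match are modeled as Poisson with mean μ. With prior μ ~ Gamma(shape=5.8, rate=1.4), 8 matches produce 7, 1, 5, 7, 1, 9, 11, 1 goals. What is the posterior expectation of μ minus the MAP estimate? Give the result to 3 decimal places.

Σ counts = 42. Posterior: Gamma(shape = 5.8+42 = 47.8, rate = 1.4+8 = 9.4).
Mode = (α−1)/β = 46.8/9.4 = 4.979.
Mean = α/β = 47.8/9.4 = 5.085.
Difference = 5.085 − 4.979 = 0.106.

0.106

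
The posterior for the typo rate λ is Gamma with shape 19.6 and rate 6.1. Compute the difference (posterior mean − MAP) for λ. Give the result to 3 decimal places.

Mode = (α−1)/β = 18.6/6.1 = 3.049.
Mean = α/β = 19.6/6.1 = 3.213.
Difference = 3.213 − 3.049 = 0.164.

0.164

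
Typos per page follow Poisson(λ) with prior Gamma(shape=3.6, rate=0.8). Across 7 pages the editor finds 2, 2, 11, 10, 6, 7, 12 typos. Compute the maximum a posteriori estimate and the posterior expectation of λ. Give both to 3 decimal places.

MAP = 6.744; posterior mean = 6.872

Σ counts = 50. Posterior: Gamma(shape = 3.6+50 = 53.6, rate = 0.8+7 = 7.8).
Mode = (α−1)/β = 52.6/7.8 = 6.744.
Mean = α/β = 53.6/7.8 = 6.872.
Right-skewed posterior ⇒ mode < mean.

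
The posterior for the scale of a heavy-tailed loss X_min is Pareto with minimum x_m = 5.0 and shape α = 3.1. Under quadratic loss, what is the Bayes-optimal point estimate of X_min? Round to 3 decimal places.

7.381

The Pareto density is strictly decreasing on [x_m, ∞), so the mode is x_m = 5.000.
Mean = α·x_m/(α−1) = 3.1·5.0/2.1 = 7.381.
Quadratic loss ⇒ the optimal estimator is the posterior mean.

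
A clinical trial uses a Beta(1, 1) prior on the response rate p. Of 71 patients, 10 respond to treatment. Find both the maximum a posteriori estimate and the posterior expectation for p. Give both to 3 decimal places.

Posterior: Beta(1+10, 1+61) = Beta(11, 62).
Mode = (11−1)/(11+62−2) = 10/71 = 0.141.
With a flat prior the MAP equals the MLE, 10/71.
Mean = 11/(11+62) = 11/73 = 0.151.

MAP = 0.141; posterior mean = 0.151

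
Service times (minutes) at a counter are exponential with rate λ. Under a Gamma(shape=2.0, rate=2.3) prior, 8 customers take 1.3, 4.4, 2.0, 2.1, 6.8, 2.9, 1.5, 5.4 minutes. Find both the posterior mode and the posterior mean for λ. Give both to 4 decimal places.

Σ times = 26.4. Posterior: Gamma(shape = 2.0+8 = 10.0, rate = 2.3+26.4 = 28.7).
Mode = (α−1)/β = 9.0/28.7 = 0.3136.
Mean = α/β = 10.0/28.7 = 0.3484.

MAP = 0.3136, posterior mean = 0.3484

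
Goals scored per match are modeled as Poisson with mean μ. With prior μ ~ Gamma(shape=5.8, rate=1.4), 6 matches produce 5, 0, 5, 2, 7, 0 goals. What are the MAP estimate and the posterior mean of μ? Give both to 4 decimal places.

MAP = 3.2162; posterior mean = 3.3514

Σ counts = 19. Posterior: Gamma(shape = 5.8+19 = 24.8, rate = 1.4+6 = 7.4).
Mode = (α−1)/β = 23.8/7.4 = 3.2162.
Mean = α/β = 24.8/7.4 = 3.3514.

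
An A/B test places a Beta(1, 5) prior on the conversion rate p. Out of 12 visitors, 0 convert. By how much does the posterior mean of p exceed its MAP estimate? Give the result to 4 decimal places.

0.0556

Posterior: Beta(1+0, 5+12) = Beta(1, 17).
Since α = 1 ≤ 1 and β > 1, the Beta density is monotone decreasing on [0,1]; the mode is at 0.
Mean = 1/(1+17) = 0.0556.
Difference = 0.0556 − 0.0000 = 0.0556.
The posterior is right-skewed, so the mean exceeds the mode.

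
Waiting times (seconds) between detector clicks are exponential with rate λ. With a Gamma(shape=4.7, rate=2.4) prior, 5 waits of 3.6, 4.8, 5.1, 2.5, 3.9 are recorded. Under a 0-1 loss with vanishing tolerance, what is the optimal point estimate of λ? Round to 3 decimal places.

0.390

Σ times = 19.9. Posterior: Gamma(shape = 4.7+5 = 9.7, rate = 2.4+19.9 = 22.3).
Mode = (α−1)/β = 8.7/22.3 = 0.390.
Mean = α/β = 9.7/22.3 = 0.435.
This is the posterior mode — the MAP estimate.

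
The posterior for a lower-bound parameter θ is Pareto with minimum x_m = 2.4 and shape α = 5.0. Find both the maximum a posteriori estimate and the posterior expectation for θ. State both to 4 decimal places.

maximum a posteriori estimate = 2.4000, posterior expectation = 3.0000

The Pareto density is strictly decreasing on [x_m, ∞), so the mode is x_m = 2.4000.
Mean = α·x_m/(α−1) = 5.0·2.4/4.0 = 3.0000.
The mean is pulled above the mode by the posterior's right skew.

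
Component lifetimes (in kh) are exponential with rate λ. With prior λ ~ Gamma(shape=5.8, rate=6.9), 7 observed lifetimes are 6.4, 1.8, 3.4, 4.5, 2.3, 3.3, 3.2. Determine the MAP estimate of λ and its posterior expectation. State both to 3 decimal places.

Σ times = 24.9. Posterior: Gamma(shape = 5.8+7 = 12.8, rate = 6.9+24.9 = 31.8).
Mode = (α−1)/β = 11.8/31.8 = 0.371.
Mean = α/β = 12.8/31.8 = 0.403.
Mean > mode: the posterior has a right tail.

MAP = 0.371; posterior mean = 0.403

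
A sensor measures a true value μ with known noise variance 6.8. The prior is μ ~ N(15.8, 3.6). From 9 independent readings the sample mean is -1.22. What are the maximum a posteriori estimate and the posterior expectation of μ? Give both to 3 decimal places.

maximum a posteriori estimate = 1.732, posterior expectation = 1.732

Posterior for μ is Normal. Precision-weighted mean: (1/3.6·15.8 + 9/6.8·-1.22) / (1/3.6 + 9/6.8) = 1.732.
A Normal posterior is symmetric, so mode = mean.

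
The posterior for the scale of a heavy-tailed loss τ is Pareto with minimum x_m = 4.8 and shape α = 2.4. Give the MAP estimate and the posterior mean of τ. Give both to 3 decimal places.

MAP = 4.800, posterior mean = 8.229

The Pareto density is strictly decreasing on [x_m, ∞), so the mode is x_m = 4.800.
Mean = α·x_m/(α−1) = 2.4·4.8/1.4 = 8.229.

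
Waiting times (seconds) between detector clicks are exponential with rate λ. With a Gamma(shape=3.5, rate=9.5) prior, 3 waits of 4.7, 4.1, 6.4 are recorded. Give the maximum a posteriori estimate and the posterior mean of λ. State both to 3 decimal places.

Σ times = 15.2. Posterior: Gamma(shape = 3.5+3 = 6.5, rate = 9.5+15.2 = 24.7).
Mode = (α−1)/β = 5.5/24.7 = 0.223.
Mean = α/β = 6.5/24.7 = 0.263.

maximum a posteriori estimate = 0.223, posterior mean = 0.263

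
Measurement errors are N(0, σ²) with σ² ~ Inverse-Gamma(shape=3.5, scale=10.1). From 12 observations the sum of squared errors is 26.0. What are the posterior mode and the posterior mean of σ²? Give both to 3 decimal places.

Posterior: Inverse-Gamma(shape = 3.5+12/2 = 9.5, scale = 10.1+26.0/2 = 23.1).
Mode = β/(α+1) = 23.1/10.5 = 2.200.
Mean = β/(α−1) = 23.1/8.5 = 2.718.
Mean > mode: the posterior has a right tail.

MAP = 2.200; posterior mean = 2.718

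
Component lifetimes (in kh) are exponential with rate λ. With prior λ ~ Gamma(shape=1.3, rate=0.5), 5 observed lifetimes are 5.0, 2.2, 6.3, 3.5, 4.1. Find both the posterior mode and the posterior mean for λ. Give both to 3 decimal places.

Σ times = 21.1. Posterior: Gamma(shape = 1.3+5 = 6.3, rate = 0.5+21.1 = 21.6).
Mode = (α−1)/β = 5.3/21.6 = 0.245.
Mean = α/β = 6.3/21.6 = 0.292.
Mean > mode: the posterior has a right tail.

MAP = 0.245; posterior mean = 0.292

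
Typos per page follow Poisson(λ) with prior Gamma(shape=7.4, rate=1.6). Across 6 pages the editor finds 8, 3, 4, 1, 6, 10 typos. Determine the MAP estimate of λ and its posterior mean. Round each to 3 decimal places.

Σ counts = 32. Posterior: Gamma(shape = 7.4+32 = 39.4, rate = 1.6+6 = 7.6).
Mode = (α−1)/β = 38.4/7.6 = 5.053.
Mean = α/β = 39.4/7.6 = 5.184.

λ_MAP = 5.053, E[λ|data] = 5.184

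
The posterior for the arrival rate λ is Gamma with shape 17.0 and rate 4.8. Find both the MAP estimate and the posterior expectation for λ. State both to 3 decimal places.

MAP: 3.333. Posterior mean: 3.542.

Mode = (α−1)/β = 16.0/4.8 = 3.333.
Mean = α/β = 17.0/4.8 = 3.542.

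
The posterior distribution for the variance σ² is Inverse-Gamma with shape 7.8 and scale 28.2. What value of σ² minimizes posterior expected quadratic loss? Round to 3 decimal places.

4.147

Mode = β/(α+1) = 28.2/8.8 = 3.205.
Mean = β/(α−1) = 28.2/6.8 = 4.147.
Quadratic loss ⇒ the optimal estimator is the posterior mean.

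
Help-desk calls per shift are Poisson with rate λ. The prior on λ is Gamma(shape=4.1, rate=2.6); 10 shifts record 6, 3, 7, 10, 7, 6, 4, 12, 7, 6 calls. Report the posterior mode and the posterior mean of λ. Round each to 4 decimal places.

posterior mode = 5.6429, posterior mean = 5.7222

Σ counts = 68. Posterior: Gamma(shape = 4.1+68 = 72.1, rate = 2.6+10 = 12.6).
Mode = (α−1)/β = 71.1/12.6 = 5.6429.
Mean = α/β = 72.1/12.6 = 5.7222.
Right-skewed posterior ⇒ mode < mean.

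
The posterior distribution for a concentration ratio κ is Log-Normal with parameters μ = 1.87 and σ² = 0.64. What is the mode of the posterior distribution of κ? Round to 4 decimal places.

3.4212

Mode = exp(μ − σ²) = exp(1.23) = 3.4212.
Mean = exp(μ + σ²/2) = exp(2.190) = 8.9352.
This is the posterior mode — the MAP estimate.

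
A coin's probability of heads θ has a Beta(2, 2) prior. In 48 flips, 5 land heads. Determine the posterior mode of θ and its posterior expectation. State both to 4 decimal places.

Posterior: Beta(2+5, 2+43) = Beta(7, 45).
Mode = (7−1)/(7+45−2) = 6/50 = 0.1200.
Mean = 7/(7+45) = 7/52 = 0.1346.
Mean > mode: the posterior has a right tail.

MAP: 0.1200. Posterior mean: 0.1346.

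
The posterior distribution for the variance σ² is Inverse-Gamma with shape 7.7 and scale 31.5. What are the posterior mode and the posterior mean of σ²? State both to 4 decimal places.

Mode = β/(α+1) = 31.5/8.7 = 3.6207.
Mean = β/(α−1) = 31.5/6.7 = 4.7015.

MAP: 3.6207. Posterior mean: 4.7015.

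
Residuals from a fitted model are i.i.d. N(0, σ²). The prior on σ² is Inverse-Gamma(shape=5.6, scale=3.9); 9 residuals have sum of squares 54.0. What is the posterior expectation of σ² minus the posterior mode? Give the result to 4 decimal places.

Posterior: Inverse-Gamma(shape = 5.6+9/2 = 10.1, scale = 3.9+54.0/2 = 30.9).
Mode = β/(α+1) = 30.9/11.1 = 2.7838.
Mean = β/(α−1) = 30.9/9.1 = 3.3956.
Difference = 3.3956 − 2.7838 = 0.6118.
Right-skewed posterior ⇒ mode < mean.

0.6118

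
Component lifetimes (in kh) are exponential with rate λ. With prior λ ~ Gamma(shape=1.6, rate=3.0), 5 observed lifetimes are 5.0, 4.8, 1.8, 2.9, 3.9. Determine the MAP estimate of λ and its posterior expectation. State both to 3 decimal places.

Σ times = 18.4. Posterior: Gamma(shape = 1.6+5 = 6.6, rate = 3.0+18.4 = 21.4).
Mode = (α−1)/β = 5.6/21.4 = 0.262.
Mean = α/β = 6.6/21.4 = 0.308.
Mean > mode: the posterior has a right tail.

MAP = 0.262; posterior mean = 0.308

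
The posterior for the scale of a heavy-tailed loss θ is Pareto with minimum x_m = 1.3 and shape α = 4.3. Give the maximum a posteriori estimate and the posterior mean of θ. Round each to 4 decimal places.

The Pareto density is strictly decreasing on [x_m, ∞), so the mode is x_m = 1.3000.
Mean = α·x_m/(α−1) = 4.3·1.3/3.3 = 1.6939.

maximum a posteriori estimate = 1.3000, posterior mean = 1.6939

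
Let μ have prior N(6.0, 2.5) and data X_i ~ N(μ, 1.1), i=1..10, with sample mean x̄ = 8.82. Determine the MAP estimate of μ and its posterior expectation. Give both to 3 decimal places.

Posterior for μ is Normal. Precision-weighted mean: (1/2.5·6.0 + 10/1.1·8.82) / (1/2.5 + 10/1.1) = 8.701.
A Normal posterior is symmetric, so mode = mean.

μ_MAP = 8.701, E[μ|data] = 8.701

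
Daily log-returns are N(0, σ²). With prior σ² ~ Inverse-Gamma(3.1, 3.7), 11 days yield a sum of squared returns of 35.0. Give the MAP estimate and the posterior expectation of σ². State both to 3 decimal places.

MAP: 2.208. Posterior mean: 2.789.

Posterior: Inverse-Gamma(shape = 3.1+11/2 = 8.6, scale = 3.7+35.0/2 = 21.2).
Mode = β/(α+1) = 21.2/9.6 = 2.208.
Mean = β/(α−1) = 21.2/7.6 = 2.789.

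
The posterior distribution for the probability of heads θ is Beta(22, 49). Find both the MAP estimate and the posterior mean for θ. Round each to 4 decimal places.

Mode = (22−1)/(22+49−2) = 21/69 = 0.3043.
Mean = 22/(22+49) = 22/71 = 0.3099.
Mean > mode: the posterior has a right tail.

θ_MAP = 0.3043, E[θ|data] = 0.3099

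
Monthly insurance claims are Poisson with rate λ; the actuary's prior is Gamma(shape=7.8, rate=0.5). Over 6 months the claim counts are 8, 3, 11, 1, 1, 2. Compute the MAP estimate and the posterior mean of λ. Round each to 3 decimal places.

Σ counts = 26. Posterior: Gamma(shape = 7.8+26 = 33.8, rate = 0.5+6 = 6.5).
Mode = (α−1)/β = 32.8/6.5 = 5.046.
Mean = α/β = 33.8/6.5 = 5.200.

MAP = 5.046, posterior mean = 5.200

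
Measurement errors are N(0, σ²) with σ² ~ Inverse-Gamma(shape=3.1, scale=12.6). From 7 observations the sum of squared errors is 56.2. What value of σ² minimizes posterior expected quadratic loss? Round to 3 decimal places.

Posterior: Inverse-Gamma(shape = 3.1+7/2 = 6.6, scale = 12.6+56.2/2 = 40.7).
Mode = β/(α+1) = 40.7/7.6 = 5.355.
Mean = β/(α−1) = 40.7/5.6 = 7.268.
Quadratic loss ⇒ the optimal estimator is the posterior mean.

7.268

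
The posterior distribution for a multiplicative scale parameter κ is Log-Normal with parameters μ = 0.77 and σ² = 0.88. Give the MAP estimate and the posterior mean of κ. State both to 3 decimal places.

Mode = exp(μ − σ²) = exp(-0.11) = 0.896.
Mean = exp(μ + σ²/2) = exp(1.210) = 3.353.

MAP = 0.896; posterior mean = 3.353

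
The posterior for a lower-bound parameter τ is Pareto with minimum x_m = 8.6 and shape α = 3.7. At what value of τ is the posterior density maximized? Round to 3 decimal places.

The Pareto density is strictly decreasing on [x_m, ∞), so the mode is x_m = 8.600.
Mean = α·x_m/(α−1) = 3.7·8.6/2.7 = 11.785.
This is the posterior mode — the MAP estimate.

8.600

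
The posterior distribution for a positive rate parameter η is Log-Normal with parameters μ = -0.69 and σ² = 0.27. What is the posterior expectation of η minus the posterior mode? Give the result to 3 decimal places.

0.191

Mode = exp(μ − σ²) = exp(-0.96) = 0.383.
Mean = exp(μ + σ²/2) = exp(-0.555) = 0.574.
Difference = 0.574 − 0.383 = 0.191.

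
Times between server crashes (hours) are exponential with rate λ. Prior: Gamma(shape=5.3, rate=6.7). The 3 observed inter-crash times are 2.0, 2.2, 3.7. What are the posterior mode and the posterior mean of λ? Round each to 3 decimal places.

Σ times = 7.9. Posterior: Gamma(shape = 5.3+3 = 8.3, rate = 6.7+7.9 = 14.6).
Mode = (α−1)/β = 7.3/14.6 = 0.500.
Mean = α/β = 8.3/14.6 = 0.568.
The posterior is right-skewed, so the mean exceeds the mode.

λ_MAP = 0.500, E[λ|data] = 0.568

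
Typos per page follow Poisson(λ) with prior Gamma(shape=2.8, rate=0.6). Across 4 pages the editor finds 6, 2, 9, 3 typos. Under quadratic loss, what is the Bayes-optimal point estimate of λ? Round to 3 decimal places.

Σ counts = 20. Posterior: Gamma(shape = 2.8+20 = 22.8, rate = 0.6+4 = 4.6).
Mode = (α−1)/β = 21.8/4.6 = 4.739.
Mean = α/β = 22.8/4.6 = 4.957.
Quadratic loss ⇒ the optimal estimator is the posterior mean.

4.957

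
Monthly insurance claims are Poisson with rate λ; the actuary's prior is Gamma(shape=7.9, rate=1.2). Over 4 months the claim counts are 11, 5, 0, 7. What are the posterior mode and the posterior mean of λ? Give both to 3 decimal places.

Σ counts = 23. Posterior: Gamma(shape = 7.9+23 = 30.9, rate = 1.2+4 = 5.2).
Mode = (α−1)/β = 29.9/5.2 = 5.750.
Mean = α/β = 30.9/5.2 = 5.942.

MAP = 5.750, posterior mean = 5.942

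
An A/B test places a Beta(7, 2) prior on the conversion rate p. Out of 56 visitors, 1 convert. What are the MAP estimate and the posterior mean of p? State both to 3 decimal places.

Posterior: Beta(7+1, 2+55) = Beta(8, 57).
Mode = (8−1)/(8+57−2) = 7/63 = 0.111.
Mean = 8/(8+57) = 8/65 = 0.123.

MAP: 0.111. Posterior mean: 0.123.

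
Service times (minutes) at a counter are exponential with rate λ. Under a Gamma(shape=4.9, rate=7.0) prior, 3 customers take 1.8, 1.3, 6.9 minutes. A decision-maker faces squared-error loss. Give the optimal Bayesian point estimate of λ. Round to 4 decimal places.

0.4647

Σ times = 10.0. Posterior: Gamma(shape = 4.9+3 = 7.9, rate = 7.0+10.0 = 17.0).
Mode = (α−1)/β = 6.9/17.0 = 0.4059.
Mean = α/β = 7.9/17.0 = 0.4647.
Squared-error loss ⇒ the optimal estimator is the posterior mean.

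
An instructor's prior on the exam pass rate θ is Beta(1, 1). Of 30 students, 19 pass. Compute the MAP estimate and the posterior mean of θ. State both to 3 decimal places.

MAP estimate = 0.633, posterior mean = 0.625

Posterior: Beta(1+19, 1+11) = Beta(20, 12).
Mode = (20−1)/(20+12−2) = 19/30 = 0.633.
With a flat prior the MAP equals the MLE, 19/30.
Mean = 20/(20+12) = 20/32 = 0.625.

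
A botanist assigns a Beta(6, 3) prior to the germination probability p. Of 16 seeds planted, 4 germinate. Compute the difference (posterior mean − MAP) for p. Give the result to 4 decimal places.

0.0087

Posterior: Beta(6+4, 3+12) = Beta(10, 15).
Mode = (10−1)/(10+15−2) = 9/23 = 0.3913.
Mean = 10/(10+15) = 10/25 = 0.4000.
Difference = 0.4000 − 0.3913 = 0.0087.
The posterior is right-skewed, so the mean exceeds the mode.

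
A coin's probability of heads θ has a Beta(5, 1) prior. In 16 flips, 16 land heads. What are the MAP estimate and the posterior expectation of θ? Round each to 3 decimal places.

θ_MAP = 1.000, E[θ|data] = 0.955

Posterior: Beta(5+16, 1+0) = Beta(21, 1).
Since β = 1 ≤ 1 and α > 1, the Beta density is monotone increasing on [0,1]; the mode is at 1.
Mean = 21/(21+1) = 0.955.
Left-skewed posterior ⇒ mean < mode.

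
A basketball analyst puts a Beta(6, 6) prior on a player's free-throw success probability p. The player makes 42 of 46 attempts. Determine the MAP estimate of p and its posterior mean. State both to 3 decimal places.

MAP = 0.839, posterior mean = 0.828

Posterior: Beta(6+42, 6+4) = Beta(48, 10).
Mode = (48−1)/(48+10−2) = 47/56 = 0.839.
Mean = 48/(48+10) = 48/58 = 0.828.
Left-skewed posterior ⇒ mean < mode.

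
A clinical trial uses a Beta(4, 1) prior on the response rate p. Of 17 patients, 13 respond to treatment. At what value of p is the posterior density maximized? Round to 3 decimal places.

Posterior: Beta(4+13, 1+4) = Beta(17, 5).
Mode = (17−1)/(17+5−2) = 16/20 = 0.800.
Mean = 17/(17+5) = 17/22 = 0.773.
This is the posterior mode — the MAP estimate.

0.800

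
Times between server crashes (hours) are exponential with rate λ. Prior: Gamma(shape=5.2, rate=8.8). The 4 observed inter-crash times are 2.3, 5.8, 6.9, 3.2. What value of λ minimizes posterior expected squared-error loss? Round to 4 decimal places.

Σ times = 18.2. Posterior: Gamma(shape = 5.2+4 = 9.2, rate = 8.8+18.2 = 27.0).
Mode = (α−1)/β = 8.2/27.0 = 0.3037.
Mean = α/β = 9.2/27.0 = 0.3407.
Squared-error loss ⇒ the optimal estimator is the posterior mean.

0.3407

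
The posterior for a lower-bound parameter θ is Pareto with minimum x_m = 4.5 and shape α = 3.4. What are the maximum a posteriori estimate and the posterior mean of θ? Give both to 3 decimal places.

The Pareto density is strictly decreasing on [x_m, ∞), so the mode is x_m = 4.500.
Mean = α·x_m/(α−1) = 3.4·4.5/2.4 = 6.375.
Mean > mode: the posterior has a right tail.

MAP = 4.500, posterior mean = 6.375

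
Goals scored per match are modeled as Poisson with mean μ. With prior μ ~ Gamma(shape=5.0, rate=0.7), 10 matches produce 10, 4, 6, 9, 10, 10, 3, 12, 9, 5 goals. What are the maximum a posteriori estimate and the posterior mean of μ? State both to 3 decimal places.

Σ counts = 78. Posterior: Gamma(shape = 5.0+78 = 83.0, rate = 0.7+10 = 10.7).
Mode = (α−1)/β = 82.0/10.7 = 7.664.
Mean = α/β = 83.0/10.7 = 7.757.

MAP = 7.664; posterior mean = 7.757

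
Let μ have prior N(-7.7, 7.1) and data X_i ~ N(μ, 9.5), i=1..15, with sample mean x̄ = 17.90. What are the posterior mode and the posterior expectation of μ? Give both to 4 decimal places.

Posterior for μ is Normal. Precision-weighted mean: (1/7.1·-7.7 + 15/9.5·17.90) / (1/7.1 + 15/9.5) = 15.8034.
A Normal posterior is symmetric, so mode = mean.

μ_MAP = 15.8034, E[μ|data] = 15.8034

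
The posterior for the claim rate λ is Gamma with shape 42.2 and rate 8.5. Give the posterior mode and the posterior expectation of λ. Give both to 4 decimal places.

Mode = (α−1)/β = 41.2/8.5 = 4.8471.
Mean = α/β = 42.2/8.5 = 4.9647.

MAP: 4.8471. Posterior mean: 4.9647.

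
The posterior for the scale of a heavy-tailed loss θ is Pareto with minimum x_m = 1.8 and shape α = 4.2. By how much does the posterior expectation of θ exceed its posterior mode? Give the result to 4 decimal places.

The Pareto density is strictly decreasing on [x_m, ∞), so the mode is x_m = 1.8000.
Mean = α·x_m/(α−1) = 4.2·1.8/3.2 = 2.3625.
Difference = 2.3625 − 1.8000 = 0.5625.
Mean > mode: the posterior has a right tail.

0.5625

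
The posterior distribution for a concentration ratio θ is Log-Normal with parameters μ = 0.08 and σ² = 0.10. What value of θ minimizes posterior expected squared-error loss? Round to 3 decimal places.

Mode = exp(μ − σ²) = exp(-0.02) = 0.980.
Mean = exp(μ + σ²/2) = exp(0.130) = 1.139.
Squared-error loss ⇒ the optimal estimator is the posterior mean.

1.139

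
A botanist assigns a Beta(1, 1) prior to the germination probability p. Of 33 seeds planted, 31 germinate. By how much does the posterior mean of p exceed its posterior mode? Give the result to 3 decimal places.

Posterior: Beta(1+31, 1+2) = Beta(32, 3).
Mode = (32−1)/(32+3−2) = 31/33 = 0.939.
With a flat prior the MAP equals the MLE, 31/33.
Mean = 32/(32+3) = 32/35 = 0.914.
Difference = 0.914 − 0.939 = -0.025.

-0.025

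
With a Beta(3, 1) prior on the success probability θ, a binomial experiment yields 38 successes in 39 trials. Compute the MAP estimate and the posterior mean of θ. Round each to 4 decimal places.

θ_MAP = 0.9756, E[θ|data] = 0.9535

Posterior: Beta(3+38, 1+1) = Beta(41, 2).
Mode = (41−1)/(41+2−2) = 40/41 = 0.9756.
Mean = 41/(41+2) = 41/43 = 0.9535.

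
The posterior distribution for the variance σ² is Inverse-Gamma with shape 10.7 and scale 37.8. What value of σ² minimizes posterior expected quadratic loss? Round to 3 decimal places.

3.897

Mode = β/(α+1) = 37.8/11.7 = 3.231.
Mean = β/(α−1) = 37.8/9.7 = 3.897.
Quadratic loss ⇒ the optimal estimator is the posterior mean.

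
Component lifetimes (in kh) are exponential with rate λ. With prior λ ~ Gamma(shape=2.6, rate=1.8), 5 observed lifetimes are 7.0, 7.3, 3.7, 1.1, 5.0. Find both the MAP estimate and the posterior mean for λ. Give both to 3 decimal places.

Σ times = 24.1. Posterior: Gamma(shape = 2.6+5 = 7.6, rate = 1.8+24.1 = 25.9).
Mode = (α−1)/β = 6.6/25.9 = 0.255.
Mean = α/β = 7.6/25.9 = 0.293.

λ_MAP = 0.255, E[λ|data] = 0.293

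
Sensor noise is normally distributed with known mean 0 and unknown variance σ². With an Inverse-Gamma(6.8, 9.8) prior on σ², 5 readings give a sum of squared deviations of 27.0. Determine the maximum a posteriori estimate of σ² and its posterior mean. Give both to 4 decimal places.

Posterior: Inverse-Gamma(shape = 6.8+5/2 = 9.3, scale = 9.8+27.0/2 = 23.3).
Mode = β/(α+1) = 23.3/10.3 = 2.2621.
Mean = β/(α−1) = 23.3/8.3 = 2.8072.
Right-skewed posterior ⇒ mode < mean.

MAP = 2.2621; posterior mean = 2.8072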